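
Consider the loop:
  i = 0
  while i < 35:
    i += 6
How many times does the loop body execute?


Starting at i = 0, each iteration adds 6.
Iterations until i >= 35:
  Iteration 1: i = 0 -> i = 6
  Iteration 2: i = 6 -> i = 12
  Iteration 3: i = 12 -> i = 18
  Iteration 4: i = 18 -> i = 24
  Iteration 5: i = 24 -> i = 30
  Iteration 6: i = 30 -> i = 36
Total iterations = ceil(35/6) = 6


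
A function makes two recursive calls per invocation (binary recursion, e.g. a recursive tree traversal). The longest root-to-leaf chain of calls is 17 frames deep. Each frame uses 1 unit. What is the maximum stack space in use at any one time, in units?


Binary recursion: the two calls run one after the other, so only one root-to-leaf chain of frames is on the stack at a time.
Maximum depth (longest chain) = 17 frames
Each frame = 1 unit
Max stack space = 17 * 1 = 17


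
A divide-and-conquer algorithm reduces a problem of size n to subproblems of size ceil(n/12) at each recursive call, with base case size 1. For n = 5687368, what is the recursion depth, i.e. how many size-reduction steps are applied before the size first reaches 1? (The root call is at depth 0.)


Each step divides the size by 12 (rounding up); after k steps the size is ceil(n/12^k), which equals 1 exactly when 12^k >= n.
So the depth is the smallest k with 12^k >= 5687368, i.e. ceil(log_12(5687368)).
12^6 = 2985984 < 5687368 <= 35831808 = 12^7
Recursion depth = 7


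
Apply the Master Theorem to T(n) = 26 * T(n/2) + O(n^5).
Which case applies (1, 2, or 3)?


The Master Theorem: T(n) = a*T(n/b) + O(n^c)
  a = 26, b = 2, c = 5
log_b(a) = log_2(26) ~ 4.7
Compare b^c with a: 2^5 = 32 > 26, so c > log_b(a).
Since c > log_b(a), Case 3 applies.
T(n) = O(n^5)
Master Theorem case = 3


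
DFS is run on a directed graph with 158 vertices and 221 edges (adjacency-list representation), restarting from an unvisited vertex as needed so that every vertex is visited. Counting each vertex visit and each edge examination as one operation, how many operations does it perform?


A full DFS traversal processes each vertex exactly once (push/pop on stack).
Each directed edge is examined once.
V = 158, E = 221
V + E = 379


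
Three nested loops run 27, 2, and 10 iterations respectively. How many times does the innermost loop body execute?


Loop 1 (outermost): 27 iterations
Loop 2 (middle): 2 iterations per outer
Loop 3 (innermost): 10 iterations per middle
Total = 27 * 2 * 10 = 540


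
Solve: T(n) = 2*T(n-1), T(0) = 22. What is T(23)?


Unrolling:
T(23) = 2*T(22) = 2^2*T(21) = ... = 2^23*T(0)
= 2^23 * 22
= 8388608 * 22 = 184549376


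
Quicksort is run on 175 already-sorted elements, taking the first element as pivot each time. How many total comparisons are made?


Sum of comparisons per partition:
174 + 173 + ... + 1 + 0
= 175 * (175 - 1) / 2
= 175 * 174 / 2
= 15225


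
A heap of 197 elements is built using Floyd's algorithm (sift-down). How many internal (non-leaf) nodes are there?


Leaf nodes occupy roughly half the array.
Sift-down is called for each internal node, starting from the last one.
Internal nodes = floor(n/2) = floor(197/2) = 98


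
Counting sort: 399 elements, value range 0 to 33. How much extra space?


n = 399 (output array)
k = 34 (count array for 34 distinct values)
Extra space = 399 + 34 = 433


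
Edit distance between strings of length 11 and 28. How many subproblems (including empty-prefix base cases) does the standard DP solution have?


The table includes base cases (empty prefixes).
Rows: (m+1) = 12
Columns: (n+1) = 29
Total = 12 * 29 = 348


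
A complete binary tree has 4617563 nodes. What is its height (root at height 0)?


In a complete binary tree, level k holds nodes 2^k .. 2^(k+1)-1 (1-indexed).
Height = floor(log2(n)) = floor(log2(4617563)) = 22
Check: 2^22 = 4194304 <= 4617563 < 8388608 = 2^23


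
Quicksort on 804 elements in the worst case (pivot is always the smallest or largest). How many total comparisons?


In the worst case, each partition step picks the worst pivot:
  Partition 1: 803 comparisons (n-1 elements to compare)
  Partition 2: 802 comparisons
  Partition 3: 801 comparisons
  Partition 4: 800 comparisons
  Partition 5: 799 comparisons
  ...
  Last partition: 0 comparisons
Total = (n-1) + (n-2) + ... + 1 + 0 = n*(n-1)/2
= 804*803/2 = 322806


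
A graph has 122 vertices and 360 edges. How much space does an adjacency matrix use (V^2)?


Adjacency matrix: V x V grid of entries
Space = V^2 = 122^2 = 122 * 122 = 14884


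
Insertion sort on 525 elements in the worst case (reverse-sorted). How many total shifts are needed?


In the worst case (reverse-sorted), each element shifts past all previous:
  Element 1: 1 shifts
  Element 2: 2 shifts
  Element 3: 3 shifts
  Element 4: 4 shifts
  Element 5: 5 shifts
  ...
  Element 524: 524 shifts
Total = 1 + 2 + ... + 524
= 525*(525-1)/2 = 137550


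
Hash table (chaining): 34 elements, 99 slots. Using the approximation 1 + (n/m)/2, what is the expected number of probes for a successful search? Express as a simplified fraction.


Computing expected probes:
alpha = 34/99
= 1 + alpha/2
= 1 + 34/(2*99)
= (2*99 + 34) / (2*99)
= 232/198 = 116/99


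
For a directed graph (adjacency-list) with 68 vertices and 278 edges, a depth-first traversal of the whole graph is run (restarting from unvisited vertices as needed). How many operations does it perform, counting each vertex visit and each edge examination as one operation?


A full DFS traversal visits each vertex once and examines each edge once.
V = 68
E = 278
Sum = 68 + 278 = 346


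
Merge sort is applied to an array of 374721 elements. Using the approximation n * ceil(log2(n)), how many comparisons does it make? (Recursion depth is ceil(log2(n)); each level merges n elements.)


Merge sort divides the array into halves recursively.
Number of levels = ceil(log2(374721)) = 19
At each level, approximately n = 374721 comparisons are needed for merging.
Total comparisons ~ n * ceil(log2(n)) = 374721 * 19 = 7119699


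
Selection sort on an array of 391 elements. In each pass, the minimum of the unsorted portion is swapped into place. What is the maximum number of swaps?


Selection sort performs one swap per pass:
  Pass 1: find min in positions 0 to 390, swap with position 0
  Pass 2: find min in positions 1 to 390, swap with position 1
  Pass 3: find min in positions 2 to 390, swap with position 2
  Pass 4: find min in positions 3 to 390, swap with position 3
  Pass 5: find min in positions 4 to 390, swap with position 4
  ... (385 more passes)
Total passes (and swaps) = n - 1 = 391 - 1 = 390


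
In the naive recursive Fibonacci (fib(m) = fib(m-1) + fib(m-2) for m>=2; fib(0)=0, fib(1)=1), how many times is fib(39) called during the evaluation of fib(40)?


Let N(m) = number of times fib(m) is called while evaluating fib(40).
N(40) = 1 (the initial call).
N(39) = 1 (only fib(40) calls it).
For 1 <= m <= 38: fib(m) is called by fib(m+1) and fib(m+2), so
  N(m) = N(m+1) + N(m+2).
fib(0) is called only by fib(2), so N(0) = N(2).
Walk down from m=40:
  N(40)=1, N(39)=1
N(39) = 1


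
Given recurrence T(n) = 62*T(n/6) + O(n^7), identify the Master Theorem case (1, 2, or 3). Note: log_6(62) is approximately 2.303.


Master Theorem parameters: a=62, b=6, c=7
log_b(a) = 2.303
Compare b^c with a: 6^7 = 279936 > 62, so c > log_b(a).
Comparing c=7 vs log_b(a)=2.303:
7 > 2.303 => Case 3
Result: T(n) = O(n^7)
Master Theorem case = 3


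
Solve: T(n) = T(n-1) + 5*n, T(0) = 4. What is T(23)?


Expanding the recurrence:
T(23) = T(22) + 5*23
       = T(21) + 5*22 + 5*23
       ...
       = T(0) + 5*(1 + 2 + ... + 23)
       = 4 + 5 * 23*24/2
       = 4 + 5 * 276
       = 4 + 1380 = 1384


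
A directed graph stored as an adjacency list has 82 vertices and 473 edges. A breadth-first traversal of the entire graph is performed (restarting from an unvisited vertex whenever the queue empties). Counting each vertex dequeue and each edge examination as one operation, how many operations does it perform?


A full BFS traversal dequeues each vertex once and examines each edge once.
Vertex visits: 82
Edge visits: 473
V + E = 82 + 473 = 555


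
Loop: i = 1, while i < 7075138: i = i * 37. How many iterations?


i multiplies by 37 each step:
i = 1 -> 37 -> 1369 -> 50653 -> 1874161 -> 69343957 (stop)
Iterations = ceil(log_37(7075138)) = 5


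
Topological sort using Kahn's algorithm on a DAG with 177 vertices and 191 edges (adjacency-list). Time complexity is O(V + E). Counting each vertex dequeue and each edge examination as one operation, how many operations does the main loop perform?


Kahn's algorithm:
  1. Compute in-degrees: O(V + E)
  2. Process queue: each vertex dequeued once (O(V))
     each edge examined once (O(E))
Total = V + E = 177 + 191 = 368


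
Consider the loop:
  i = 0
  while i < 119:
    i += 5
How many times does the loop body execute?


Starting at i = 0, each iteration adds 5.
Iterations until i >= 119:
  Iteration 1: i = 0 -> i = 5
  Iteration 2: i = 5 -> i = 10
  Iteration 3: i = 10 -> i = 15
  Iteration 4: i = 15 -> i = 20
  Iteration 5: i = 20 -> i = 25
  Iteration 6: i = 25 -> i = 30
  Iteration 7: i = 30 -> i = 35
  Iteration 8: i = 35 -> i = 40
  ... continuing ...
Total iterations = ceil(119/5) = 24


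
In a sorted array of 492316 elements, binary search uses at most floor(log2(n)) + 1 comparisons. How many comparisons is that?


Halving sequence: 492316 -> 246158 -> 123079 -> 61539 -> 30769 -> 15384 -> 7692 -> 3846 -> 1923 -> 961 -> 480 -> 240 -> 120 -> 60 -> 30 -> 15 -> 7 -> 3 -> 1
Number of halvings = 18
Max comparisons = 18 + 1 = 19


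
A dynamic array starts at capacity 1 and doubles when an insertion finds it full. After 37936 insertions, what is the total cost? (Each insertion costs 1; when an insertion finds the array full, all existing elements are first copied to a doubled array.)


Insertion cost: 37936 (one per element)
Resizes occur just before inserting elements 2, 3, 5, 9, ...
Elements copied at each resize: 1 + 2 + 4 + 8 + 16 + 32 + 64 + 128 + 256 + 512 + 1024 + 2048 + 4096 + 8192 + 16384 + 32768
Sum of copies = 65535 (geometric series: 2^k - 1)
Total = 37936 + 65535 = 103471


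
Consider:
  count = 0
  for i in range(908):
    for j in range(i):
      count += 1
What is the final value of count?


For each i, the inner loop runs i times:
  i=0: inner runs 0 times
  i=1: inner runs 1 time
  i=2: inner runs 2 times
  i=3: inner runs 3 times
  i=4: inner runs 4 times
  i=5: inner runs 5 times
  i=6: inner runs 6 times
  i=7: inner runs 7 times
  ...
Total = 0 + 1 + 2 + ... + 907 = 908*(908-1)/2 = 411778


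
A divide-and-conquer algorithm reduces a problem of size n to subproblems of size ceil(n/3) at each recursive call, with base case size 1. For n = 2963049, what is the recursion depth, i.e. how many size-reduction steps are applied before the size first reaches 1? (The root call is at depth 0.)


Each step divides the size by 3 (rounding up); after k steps the size is ceil(n/3^k), which equals 1 exactly when 3^k >= n.
So the depth is the smallest k with 3^k >= 2963049, i.e. ceil(log_3(2963049)).
3^13 = 1594323 < 2963049 <= 4782969 = 3^14
Recursion depth = 14


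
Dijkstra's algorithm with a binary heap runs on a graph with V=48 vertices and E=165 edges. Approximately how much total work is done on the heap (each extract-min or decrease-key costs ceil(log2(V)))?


Dijkstra with a binary heap: each vertex is extracted once, each edge may relax once.
Each heap operation costs O(log V).
V + E = 48 + 165 = 213
ceil(log2(48)) = 6 (since 2^5 = 32 < 48 <= 64 = 2^6)
Total heap work = (V+E) * ceil(log2(V)) = 213 * 6 = 1278


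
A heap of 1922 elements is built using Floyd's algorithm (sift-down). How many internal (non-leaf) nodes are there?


Leaf nodes occupy roughly half the array.
Sift-down is called for each internal node, starting from the last one.
Internal nodes = floor(n/2) = floor(1922/2) = 961


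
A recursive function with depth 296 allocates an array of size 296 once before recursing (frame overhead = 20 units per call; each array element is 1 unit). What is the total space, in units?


Array allocation: 296 units (allocated once)
Stack frames: 296 deep * 20 per frame = 5920 units
Total = 296 + 5920 = 6216


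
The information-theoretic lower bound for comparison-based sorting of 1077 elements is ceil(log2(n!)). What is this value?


A binary decision tree of height h has at most 2^h leaves and needs at least n! of them, so h >= ceil(log2(n!)).
1077! is far too large to multiply out, so use Stirling's series:
  ln(n!) ~ n ln n - n + (1/2) ln(2 pi n) + 1/(12n)  (error below 1/(360 n^3), negligible here)
  ln(1077) = 6.9819347
  n ln n = 1077 * 6.9819347 = 7519.5437
  (1/2) ln(2 pi * 1077) = (1/2) ln(6766.9906) = 4.4099
  1/(12*1077) = 0.0001
  ln(1077!) ~ 7519.5437 - 1077 + 4.4099 + 0.0001 = 6446.9537
Convert to base 2: log2(1077!) = 6446.9537 / ln 2 = 6446.9537 / 0.69314718 = 9300.9881
ceil(9300.9881) = 9301


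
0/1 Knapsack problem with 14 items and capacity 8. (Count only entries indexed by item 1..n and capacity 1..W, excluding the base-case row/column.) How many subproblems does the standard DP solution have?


The DP table is indexed by (item, capacity).
Rows: 14 items
Columns: 8 capacity values (1 to W)
Total subproblems = 14 * 8 = 112


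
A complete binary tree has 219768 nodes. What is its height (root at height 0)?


In a complete binary tree, level k holds nodes 2^k .. 2^(k+1)-1 (1-indexed).
Height = floor(log2(n)) = floor(log2(219768)) = 17
Check: 2^17 = 131072 <= 219768 < 262144 = 2^18


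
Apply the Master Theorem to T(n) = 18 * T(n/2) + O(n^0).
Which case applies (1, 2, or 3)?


The Master Theorem: T(n) = a*T(n/b) + O(n^c)
  a = 18, b = 2, c = 0
log_b(a) = log_2(18) ~ 4.17
Compare b^c with a: 2^0 = 1 < 18, so c < log_b(a).
Since c < log_b(a), Case 1 applies.
T(n) = O(n^(log_2 18)) ~ O(n^4.17)
Master Theorem case = 1


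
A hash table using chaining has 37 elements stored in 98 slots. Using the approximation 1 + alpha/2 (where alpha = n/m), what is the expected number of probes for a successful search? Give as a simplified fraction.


Load factor alpha = n/m = 37/98
Expected probes = 1 + alpha/2 = 1 + 37/(2*98)
= 1 + 37/196
= 196/196 + 37/196
= 233/196


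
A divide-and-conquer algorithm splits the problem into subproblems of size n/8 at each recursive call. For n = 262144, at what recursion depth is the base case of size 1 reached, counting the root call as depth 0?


At each depth, the problem size is divided by 8:
  Depth 0: problem size = 262144
  Depth 1: problem size = 32768
  Depth 2: problem size = 4096
  Depth 3: problem size = 512
  Depth 4: problem size = 64
  Depth 5: problem size = 8
  Depth 6: problem size = 1 (base case)
The base case is reached at depth log_8(262144) = 6 (the tree has 7 levels counting depth 0, but the depth asked for is 6).
Recursion depth = 6


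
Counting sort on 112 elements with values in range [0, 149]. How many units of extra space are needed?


Output array size: 112 (to store sorted result)
Count array size: 150 (one slot per possible value, range 0 to 149)
Total extra space = 112 + 150 = 262


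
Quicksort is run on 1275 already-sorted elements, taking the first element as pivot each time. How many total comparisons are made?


Sum of comparisons per partition:
1274 + 1273 + ... + 1 + 0
= 1275 * (1275 - 1) / 2
= 1275 * 1274 / 2
= 812175


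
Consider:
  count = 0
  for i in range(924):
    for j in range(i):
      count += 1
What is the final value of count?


For each i, the inner loop runs i times:
  i=0: inner runs 0 times
  i=1: inner runs 1 time
  i=2: inner runs 2 times
  i=3: inner runs 3 times
  i=4: inner runs 4 times
  i=5: inner runs 5 times
  i=6: inner runs 6 times
  i=7: inner runs 7 times
  ...
Total = 0 + 1 + 2 + ... + 923 = 924*(924-1)/2 = 426426


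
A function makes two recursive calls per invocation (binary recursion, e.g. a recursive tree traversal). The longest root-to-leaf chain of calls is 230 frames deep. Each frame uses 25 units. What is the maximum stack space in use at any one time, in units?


Binary recursion: the two calls run one after the other, so only one root-to-leaf chain of frames is on the stack at a time.
Maximum depth (longest chain) = 230 frames
Each frame = 25 units
Max stack space = 230 * 25 = 5750


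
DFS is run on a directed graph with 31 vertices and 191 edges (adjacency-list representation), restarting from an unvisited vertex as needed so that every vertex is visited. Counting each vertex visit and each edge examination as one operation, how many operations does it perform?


A full DFS traversal processes each vertex exactly once (push/pop on stack).
Each directed edge is examined once.
V = 31, E = 191
V + E = 222


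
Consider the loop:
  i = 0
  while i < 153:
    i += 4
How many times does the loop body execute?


Starting at i = 0, each iteration adds 4.
Iterations until i >= 153:
  Iteration 1: i = 0 -> i = 4
  Iteration 2: i = 4 -> i = 8
  Iteration 3: i = 8 -> i = 12
  Iteration 4: i = 12 -> i = 16
  Iteration 5: i = 16 -> i = 20
  Iteration 6: i = 20 -> i = 24
  Iteration 7: i = 24 -> i = 28
  Iteration 8: i = 28 -> i = 32
  ... continuing ...
Total iterations = ceil(153/4) = 39


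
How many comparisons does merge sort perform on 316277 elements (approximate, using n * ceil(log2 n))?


Recursion depth: ceil(log2(316277)) = 19
Each recursion level merges n = 316277 elements
Total = 316277 * 19 = 6009263


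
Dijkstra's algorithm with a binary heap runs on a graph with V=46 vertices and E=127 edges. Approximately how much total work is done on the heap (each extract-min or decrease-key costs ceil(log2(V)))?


Dijkstra with a binary heap: each vertex is extracted once, each edge may relax once.
Each heap operation costs O(log V).
V + E = 46 + 127 = 173
ceil(log2(46)) = 6 (since 2^5 = 32 < 46 <= 64 = 2^6)
Total heap work = (V+E) * ceil(log2(V)) = 173 * 6 = 1038


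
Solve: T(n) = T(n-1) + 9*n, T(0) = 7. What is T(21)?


Expanding the recurrence:
T(21) = T(20) + 9*21
       = T(19) + 9*20 + 9*21
       ...
       = T(0) + 9*(1 + 2 + ... + 21)
       = 7 + 9 * 21*22/2
       = 7 + 9 * 231
       = 7 + 2079 = 2086


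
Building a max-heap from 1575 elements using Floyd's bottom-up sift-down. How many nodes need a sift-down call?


In a heap of 1575 elements (0-indexed array):
  Last element index: 1574
  Parent of last element: floor((1574 - 1) / 2) = 786
  Internal nodes: indices 0 to 786
  Count = floor(1575/2) = 787


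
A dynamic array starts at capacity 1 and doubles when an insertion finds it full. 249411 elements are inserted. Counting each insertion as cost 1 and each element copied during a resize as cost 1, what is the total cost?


n = 249411
Insertion costs: 249411
Resizes copy 1, 2, 4, ... up to the largest power of 2 that is <= n-1 = 249410, i.e. 131072.
Copy costs = 1 + 2 + 4 + 8 + 16 + 32 + 64 + 128 + 256 + 512 + 1024 + 2048 + 4096 + 8192 + 16384 + 32768 + 65536 + 131072 = 262143
Total = 249411 + 262143 = 511554


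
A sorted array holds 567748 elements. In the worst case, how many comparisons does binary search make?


Halving sequence: 567748 -> 283874 -> 141937 -> 70968 -> 35484 -> 17742 -> 8871 -> 4435 -> 2217 -> 1108 -> 554 -> 277 -> 138 -> 69 -> 34 -> 17 -> 8 -> 4 -> 2 -> 1
Number of halvings = 19
Max comparisons = 19 + 1 = 20


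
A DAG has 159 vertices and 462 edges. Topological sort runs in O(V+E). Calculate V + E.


V = 159 (vertex processing)
E = 462 (edge processing)
V + E = 159 + 462 = 621


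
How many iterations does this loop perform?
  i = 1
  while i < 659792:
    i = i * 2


The loop variable doubles each iteration:
i = 1 -> 2 -> 4 -> 8 -> 16 -> 32 -> 64 -> 128 -> 256 -> 512 -> 1024 -> 2048 -> 4096 -> 8192 -> 16384 -> 32768 -> 65536 -> 131072 -> 262144 -> 524288 -> 1048576 (stop, 1048576 >= 659792)
Number of doublings = ceil(log2(659792)) = 20


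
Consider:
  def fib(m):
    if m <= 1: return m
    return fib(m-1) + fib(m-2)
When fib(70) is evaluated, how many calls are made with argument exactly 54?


Let N(m) = number of times fib(m) is called while evaluating fib(70).
N(70) = 1 (the initial call).
N(69) = 1 (only fib(70) calls it).
For 1 <= m <= 68: fib(m) is called by fib(m+1) and fib(m+2), so
  N(m) = N(m+1) + N(m+2).
fib(0) is called only by fib(2), so N(0) = N(2).
Walk down from m=70:
  N(70)=1, N(69)=1, N(68)=2, N(67)=3, N(66)=5, N(65)=8, N(64)=13, N(63)=21, N(62)=34, N(61)=55, N(60)=89, N(59)=144, N(58)=233, N(57)=377, N(56)=610, N(55)=987, N(54)=1597
N(54) = 1597


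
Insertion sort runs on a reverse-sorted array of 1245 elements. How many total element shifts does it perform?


Sum of shifts = 1 + 2 + 3 + ... + 1244
= 1245 * 1244 / 2
= 1548780 / 2
= 774390


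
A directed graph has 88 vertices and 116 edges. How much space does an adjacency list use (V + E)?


Adjacency list: one list head per vertex + one entry per edge
Vertex heads: 88
Edge entries: 116
Total = 88 + 116 = 204


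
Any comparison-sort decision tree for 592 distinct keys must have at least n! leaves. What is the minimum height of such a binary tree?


A binary decision tree of height h has at most 2^h leaves and needs at least n! of them, so h >= ceil(log2(n!)).
592! is far too large to multiply out, so use Stirling's series:
  ln(n!) ~ n ln n - n + (1/2) ln(2 pi n) + 1/(12n)  (error below 1/(360 n^3), negligible here)
  ln(592) = 6.3835066
  n ln n = 592 * 6.3835066 = 3779.0359
  (1/2) ln(2 pi * 592) = (1/2) ln(3719.6457) = 4.1107
  1/(12*592) = 0.0001
  ln(592!) ~ 3779.0359 - 592 + 4.1107 + 0.0001 = 3191.1467
Convert to base 2: log2(592!) = 3191.1467 / ln 2 = 3191.1467 / 0.69314718 = 4603.8515
ceil(4603.8515) = 4604


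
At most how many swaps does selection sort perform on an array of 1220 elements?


Each of the 1219 passes places one element in its final position.
Pass 1: swap minimum into position 0
Pass 2: swap minimum of remaining into position 1
...
Pass 1219: last two elements, one swap
Maximum swaps = 1220 - 1 = 1219


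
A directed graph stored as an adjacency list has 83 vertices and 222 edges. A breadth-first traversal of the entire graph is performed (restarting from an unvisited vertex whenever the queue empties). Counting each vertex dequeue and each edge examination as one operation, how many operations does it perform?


A full BFS traversal dequeues each vertex once and examines each edge once.
Vertex visits: 83
Edge visits: 222
V + E = 83 + 222 = 305


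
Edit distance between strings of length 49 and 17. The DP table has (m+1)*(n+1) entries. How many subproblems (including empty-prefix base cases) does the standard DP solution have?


The table includes base cases (empty prefixes).
Rows: (m+1) = 50
Columns: (n+1) = 18
Total = 50 * 18 = 900


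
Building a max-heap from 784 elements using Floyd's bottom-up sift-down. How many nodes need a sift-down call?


In a heap of 784 elements (0-indexed array):
  Last element index: 783
  Parent of last element: floor((783 - 1) / 2) = 391
  Internal nodes: indices 0 to 391
  Count = floor(784/2) = 392


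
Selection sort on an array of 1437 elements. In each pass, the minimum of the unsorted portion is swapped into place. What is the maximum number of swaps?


Selection sort performs one swap per pass:
  Pass 1: find min in positions 0 to 1436, swap with position 0
  Pass 2: find min in positions 1 to 1436, swap with position 1
  Pass 3: find min in positions 2 to 1436, swap with position 2
  Pass 4: find min in positions 3 to 1436, swap with position 3
  Pass 5: find min in positions 4 to 1436, swap with position 4
  ... (1431 more passes)
Total passes (and swaps) = n - 1 = 1437 - 1 = 1436


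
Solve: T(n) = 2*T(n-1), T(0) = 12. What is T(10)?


Unrolling:
T(10) = 2*T(9) = 2^2*T(8) = ... = 2^10*T(0)
= 2^10 * 12
= 1024 * 12 = 12288


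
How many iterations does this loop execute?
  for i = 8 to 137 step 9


The loop variable i takes values starting at 8 and increments by 9 each iteration.
Sequence: i = 8, 17, 26, 35, 44, 53, 62, 71, 80, ...
The upper bound 137 is inclusive, so the count is floor((last - first) / step) + 1:
floor((137 - 8) / 9) + 1 = floor(129/9) + 1 = 14 + 1 = 15


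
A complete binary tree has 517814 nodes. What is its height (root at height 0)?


In a complete binary tree, level k holds nodes 2^k .. 2^(k+1)-1 (1-indexed).
Height = floor(log2(n)) = floor(log2(517814)) = 18
Check: 2^18 = 262144 <= 517814 < 524288 = 2^19


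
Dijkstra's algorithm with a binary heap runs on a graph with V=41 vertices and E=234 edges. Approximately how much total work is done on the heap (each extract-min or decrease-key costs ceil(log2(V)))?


Dijkstra with a binary heap: each vertex is extracted once, each edge may relax once.
Each heap operation costs O(log V).
V + E = 41 + 234 = 275
ceil(log2(41)) = 6 (since 2^5 = 32 < 41 <= 64 = 2^6)
Total heap work = (V+E) * ceil(log2(V)) = 275 * 6 = 1650


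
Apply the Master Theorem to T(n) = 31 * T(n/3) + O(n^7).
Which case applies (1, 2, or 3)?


The Master Theorem: T(n) = a*T(n/b) + O(n^c)
  a = 31, b = 3, c = 7
log_b(a) = log_3(31) ~ 3.126
Compare b^c with a: 3^7 = 2187 > 31, so c > log_b(a).
Since c > log_b(a), Case 3 applies.
T(n) = O(n^7)
Master Theorem case = 3


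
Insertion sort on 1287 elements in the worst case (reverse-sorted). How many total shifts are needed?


In the worst case (reverse-sorted), each element shifts past all previous:
  Element 1: 1 shifts
  Element 2: 2 shifts
  Element 3: 3 shifts
  Element 4: 4 shifts
  Element 5: 5 shifts
  ...
  Element 1286: 1286 shifts
Total = 1 + 2 + ... + 1286
= 1287*(1287-1)/2 = 827541


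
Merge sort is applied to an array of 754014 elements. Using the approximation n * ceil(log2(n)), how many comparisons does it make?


Merge sort divides the array into halves recursively.
Number of levels = ceil(log2(754014)) = 20
At each level, approximately n = 754014 comparisons are needed for merging.
Total comparisons ~ n * ceil(log2(n)) = 754014 * 20 = 15080280


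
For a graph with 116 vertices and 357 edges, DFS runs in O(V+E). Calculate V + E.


A full DFS traversal visits each vertex once and examines each edge once.
V = 116
E = 357
Sum = 116 + 357 = 473


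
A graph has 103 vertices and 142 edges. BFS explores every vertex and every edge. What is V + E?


A full BFS traversal dequeues each vertex once and examines each edge once.
Vertex visits: 103
Edge visits: 142
V + E = 103 + 142 = 245


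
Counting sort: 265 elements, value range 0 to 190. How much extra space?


n = 265 (output array)
k = 191 (count array for 191 distinct values)
Extra space = 265 + 191 = 456


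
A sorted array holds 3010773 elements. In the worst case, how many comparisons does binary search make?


Halving sequence: 3010773 -> 1505386 -> 752693 -> 376346 -> 188173 -> 94086 -> 47043 -> 23521 -> 11760 -> 5880 -> 2940 -> 1470 -> 735 -> 367 -> 183 -> 91 -> 45 -> 22 -> 11 -> 5 -> 2 -> 1
Number of halvings = 21
Max comparisons = 21 + 1 = 22


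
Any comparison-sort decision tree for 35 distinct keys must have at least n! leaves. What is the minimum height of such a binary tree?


A binary decision tree of height h has at most 2^h leaves and needs at least n! of them, so h >= ceil(log2(n!)).
35! is far too large to multiply out, so use Stirling's series:
  ln(n!) ~ n ln n - n + (1/2) ln(2 pi n) + 1/(12n)  (error below 1/(360 n^3), negligible here)
  ln(35) = 3.5553481
  n ln n = 35 * 3.5553481 = 124.4372
  (1/2) ln(2 pi * 35) = (1/2) ln(219.9115) = 2.6966
  1/(12*35) = 0.0024
  ln(35!) ~ 124.4372 - 35 + 2.6966 + 0.0024 = 92.1362
Convert to base 2: log2(35!) = 92.1362 / ln 2 = 92.1362 / 0.69314718 = 132.9244
ceil(132.9244) = 133


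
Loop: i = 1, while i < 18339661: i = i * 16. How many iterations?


i multiplies by 16 each step:
i = 1 -> 16 -> 256 -> 4096 -> 65536 -> 1048576 -> 16777216 -> 268435456 (stop)
Iterations = ceil(log_16(18339661)) = 7


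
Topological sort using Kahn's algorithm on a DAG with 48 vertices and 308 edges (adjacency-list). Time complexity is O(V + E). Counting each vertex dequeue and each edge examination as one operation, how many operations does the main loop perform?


Kahn's algorithm:
  1. Compute in-degrees: O(V + E)
  2. Process queue: each vertex dequeued once (O(V))
     each edge examined once (O(E))
Total = V + E = 48 + 308 = 356


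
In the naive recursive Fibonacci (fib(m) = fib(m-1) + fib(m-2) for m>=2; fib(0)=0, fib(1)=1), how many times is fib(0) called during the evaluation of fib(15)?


Let N(m) = number of times fib(m) is called while evaluating fib(15).
N(15) = 1 (the initial call).
N(14) = 1 (only fib(15) calls it).
For 1 <= m <= 13: fib(m) is called by fib(m+1) and fib(m+2), so
  N(m) = N(m+1) + N(m+2).
fib(0) is called only by fib(2), so N(0) = N(2).
Walk down from m=15:
  N(15)=1, N(14)=1, N(13)=2, N(12)=3, N(11)=5, N(10)=8, N(9)=13, N(8)=21, N(7)=34, N(6)=55, N(5)=89, N(4)=144, N(3)=233, N(2)=377, N(1)=610, N(0)=N(2)=377
N(0) = 377


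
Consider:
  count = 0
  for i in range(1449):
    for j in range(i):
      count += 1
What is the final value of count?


For each i, the inner loop runs i times:
  i=0: inner runs 0 times
  i=1: inner runs 1 time
  i=2: inner runs 2 times
  i=3: inner runs 3 times
  i=4: inner runs 4 times
  i=5: inner runs 5 times
  i=6: inner runs 6 times
  i=7: inner runs 7 times
  ...
Total = 0 + 1 + 2 + ... + 1448 = 1449*(1449-1)/2 = 1049076


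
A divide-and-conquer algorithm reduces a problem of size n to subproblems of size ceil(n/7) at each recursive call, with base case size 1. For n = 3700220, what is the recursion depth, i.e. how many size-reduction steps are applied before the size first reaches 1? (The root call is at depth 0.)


Each step divides the size by 7 (rounding up); after k steps the size is ceil(n/7^k), which equals 1 exactly when 7^k >= n.
So the depth is the smallest k with 7^k >= 3700220, i.e. ceil(log_7(3700220)).
7^7 = 823543 < 3700220 <= 5764801 = 7^8
Recursion depth = 8


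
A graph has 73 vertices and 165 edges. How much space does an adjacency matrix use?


Adjacency matrix: V x V grid of entries
Space = V^2 = 73^2 = 73 * 73 = 5329


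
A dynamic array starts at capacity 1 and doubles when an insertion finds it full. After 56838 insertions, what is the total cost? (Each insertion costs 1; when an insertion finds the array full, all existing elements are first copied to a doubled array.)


Insertion cost: 56838 (one per element)
Resizes occur just before inserting elements 2, 3, 5, 9, ...
Elements copied at each resize: 1 + 2 + 4 + 8 + 16 + 32 + 64 + 128 + 256 + 512 + 1024 + 2048 + 4096 + 8192 + 16384 + 32768
Sum of copies = 65535 (geometric series: 2^k - 1)
Total = 56838 + 65535 = 122373


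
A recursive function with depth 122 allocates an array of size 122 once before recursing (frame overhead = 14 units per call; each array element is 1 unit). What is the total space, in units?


Array allocation: 122 units (allocated once)
Stack frames: 122 deep * 14 per frame = 1708 units
Total = 122 + 1708 = 1830


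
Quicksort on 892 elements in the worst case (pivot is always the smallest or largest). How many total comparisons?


In the worst case, each partition step picks the worst pivot:
  Partition 1: 891 comparisons (n-1 elements to compare)
  Partition 2: 890 comparisons
  Partition 3: 889 comparisons
  Partition 4: 888 comparisons
  Partition 5: 887 comparisons
  ...
  Last partition: 0 comparisons
Total = (n-1) + (n-2) + ... + 1 + 0 = n*(n-1)/2
= 892*891/2 = 397386


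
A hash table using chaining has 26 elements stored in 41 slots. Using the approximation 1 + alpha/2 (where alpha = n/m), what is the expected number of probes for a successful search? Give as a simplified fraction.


Load factor alpha = n/m = 26/41
Expected probes = 1 + alpha/2 = 1 + 26/(2*41)
= 1 + 26/82
= 82/82 + 26/82
= 108/82
Simplify: 54/41


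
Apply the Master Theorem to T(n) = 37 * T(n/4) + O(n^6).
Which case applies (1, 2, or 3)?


The Master Theorem: T(n) = a*T(n/b) + O(n^c)
  a = 37, b = 4, c = 6
log_b(a) = log_4(37) ~ 2.605
Compare b^c with a: 4^6 = 4096 > 37, so c > log_b(a).
Since c > log_b(a), Case 3 applies.
T(n) = O(n^6)
Master Theorem case = 3


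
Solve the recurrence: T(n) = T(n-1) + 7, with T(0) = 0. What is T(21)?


Unrolling the recurrence:
T(21) = T(20) + 7
       = T(19) + 7 + 7
       = T(18) + 7*3
       ...
       = T(0) + 7*21
       = 0 + 147 = 147


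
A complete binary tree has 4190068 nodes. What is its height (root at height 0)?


In a complete binary tree, level k holds nodes 2^k .. 2^(k+1)-1 (1-indexed).
Height = floor(log2(n)) = floor(log2(4190068)) = 21
Check: 2^21 = 2097152 <= 4190068 < 4194304 = 2^22


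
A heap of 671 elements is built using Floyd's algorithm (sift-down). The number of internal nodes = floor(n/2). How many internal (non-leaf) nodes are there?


Leaf nodes occupy roughly half the array.
Sift-down is called for each internal node, starting from the last one.
Internal nodes = floor(n/2) = floor(671/2) = 335


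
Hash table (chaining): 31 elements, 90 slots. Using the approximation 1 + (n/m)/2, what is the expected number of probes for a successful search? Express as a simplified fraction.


Computing expected probes:
alpha = 31/90
= 1 + alpha/2
= 1 + 31/(2*90)
= (2*90 + 31) / (2*90)
= 211/180


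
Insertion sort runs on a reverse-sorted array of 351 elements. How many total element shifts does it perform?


Sum of shifts = 1 + 2 + 3 + ... + 350
= 351 * 350 / 2
= 122850 / 2
= 61425


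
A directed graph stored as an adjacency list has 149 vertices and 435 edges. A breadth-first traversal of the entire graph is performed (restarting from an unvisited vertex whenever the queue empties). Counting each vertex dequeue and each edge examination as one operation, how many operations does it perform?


A full BFS traversal dequeues each vertex once and examines each edge once.
Vertex visits: 149
Edge visits: 435
V + E = 149 + 435 = 584


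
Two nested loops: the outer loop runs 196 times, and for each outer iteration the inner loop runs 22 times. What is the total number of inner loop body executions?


Outer loop: 196 iterations
Inner loop: 22 iterations per outer iteration
Total = 196 * 22 = 4312


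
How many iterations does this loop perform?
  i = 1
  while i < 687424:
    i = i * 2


The loop variable doubles each iteration:
i = 1 -> 2 -> 4 -> 8 -> 16 -> 32 -> 64 -> 128 -> 256 -> 512 -> 1024 -> 2048 -> 4096 -> 8192 -> 16384 -> 32768 -> 65536 -> 131072 -> 262144 -> 524288 -> 1048576 (stop, 1048576 >= 687424)
Number of doublings = ceil(log2(687424)) = 20


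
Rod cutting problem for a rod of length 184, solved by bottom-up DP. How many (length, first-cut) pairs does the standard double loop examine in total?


For each subproblem length i = 1..184, the inner loop considers i possible first cuts.
Total = 1 + 2 + ... + 184
= 184*(184+1)/2
= 184*185/2 = 17020


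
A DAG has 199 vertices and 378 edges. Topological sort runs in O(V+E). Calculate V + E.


V = 199 (vertex processing)
E = 378 (edge processing)
V + E = 199 + 378 = 577


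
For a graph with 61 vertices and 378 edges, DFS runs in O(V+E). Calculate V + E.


A full DFS traversal visits each vertex once and examines each edge once.
V = 61
E = 378
Sum = 61 + 378 = 439


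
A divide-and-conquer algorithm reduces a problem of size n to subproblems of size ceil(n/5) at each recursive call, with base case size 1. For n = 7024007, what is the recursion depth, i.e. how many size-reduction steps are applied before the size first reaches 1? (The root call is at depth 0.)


Each step divides the size by 5 (rounding up); after k steps the size is ceil(n/5^k), which equals 1 exactly when 5^k >= n.
So the depth is the smallest k with 5^k >= 7024007, i.e. ceil(log_5(7024007)).
5^9 = 1953125 < 7024007 <= 9765625 = 5^10
Recursion depth = 10


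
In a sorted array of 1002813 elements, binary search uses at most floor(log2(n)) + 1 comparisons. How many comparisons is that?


Halving sequence: 1002813 -> 501406 -> 250703 -> 125351 -> 62675 -> 31337 -> 15668 -> 7834 -> 3917 -> 1958 -> 979 -> 489 -> 244 -> 122 -> 61 -> 30 -> 15 -> 7 -> 3 -> 1
Number of halvings = 19
Max comparisons = 19 + 1 = 20


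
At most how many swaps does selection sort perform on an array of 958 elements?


Each of the 957 passes places one element in its final position.
Pass 1: swap minimum into position 0
Pass 2: swap minimum of remaining into position 1
...
Pass 957: last two elements, one swap
Maximum swaps = 958 - 1 = 957


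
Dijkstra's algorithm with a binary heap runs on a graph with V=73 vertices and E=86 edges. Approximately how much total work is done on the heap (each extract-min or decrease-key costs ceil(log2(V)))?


Dijkstra with a binary heap: each vertex is extracted once, each edge may relax once.
Each heap operation costs O(log V).
V + E = 73 + 86 = 159
ceil(log2(73)) = 7 (since 2^6 = 64 < 73 <= 128 = 2^7)
Total heap work = (V+E) * ceil(log2(V)) = 159 * 7 = 1113


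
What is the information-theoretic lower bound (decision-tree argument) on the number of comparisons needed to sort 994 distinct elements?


A binary decision tree of height h has at most 2^h leaves and needs at least n! of them, so h >= ceil(log2(n!)).
994! is far too large to multiply out, so use Stirling's series:
  ln(n!) ~ n ln n - n + (1/2) ln(2 pi n) + 1/(12n)  (error below 1/(360 n^3), negligible here)
  ln(994) = 6.9017372
  n ln n = 994 * 6.9017372 = 6860.3268
  (1/2) ln(2 pi * 994) = (1/2) ln(6245.4862) = 4.3698
  1/(12*994) = 0.0001
  ln(994!) ~ 6860.3268 - 994 + 4.3698 + 0.0001 = 5870.6967
Convert to base 2: log2(994!) = 5870.6967 / ln 2 = 5870.6967 / 0.69314718 = 8469.6250
ceil(8469.6250) = 8470


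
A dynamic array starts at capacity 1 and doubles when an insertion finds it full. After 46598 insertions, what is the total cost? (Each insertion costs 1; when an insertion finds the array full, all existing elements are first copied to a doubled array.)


Insertion cost: 46598 (one per element)
Resizes occur just before inserting elements 2, 3, 5, 9, ...
Elements copied at each resize: 1 + 2 + 4 + 8 + 16 + 32 + 64 + 128 + 256 + 512 + 1024 + 2048 + 4096 + 8192 + 16384 + 32768
Sum of copies = 65535 (geometric series: 2^k - 1)
Total = 46598 + 65535 = 112133


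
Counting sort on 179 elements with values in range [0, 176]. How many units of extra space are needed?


Output array size: 179 (to store sorted result)
Count array size: 177 (one slot per possible value, range 0 to 176)
Total extra space = 179 + 177 = 356


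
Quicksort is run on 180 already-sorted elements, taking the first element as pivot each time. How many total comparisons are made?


Sum of comparisons per partition:
179 + 178 + ... + 1 + 0
= 180 * (180 - 1) / 2
= 180 * 179 / 2
= 16110


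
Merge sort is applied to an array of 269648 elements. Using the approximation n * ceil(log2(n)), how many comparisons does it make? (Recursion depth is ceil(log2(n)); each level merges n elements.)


Merge sort divides the array into halves recursively.
Number of levels = ceil(log2(269648)) = 19
At each level, approximately n = 269648 comparisons are needed for merging.
Total comparisons ~ n * ceil(log2(n)) = 269648 * 19 = 5123312


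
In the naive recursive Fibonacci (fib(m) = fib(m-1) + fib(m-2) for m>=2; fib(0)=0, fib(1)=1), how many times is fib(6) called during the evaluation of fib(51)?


Let N(m) = number of times fib(m) is called while evaluating fib(51).
N(51) = 1 (the initial call).
N(50) = 1 (only fib(51) calls it).
For 1 <= m <= 49: fib(m) is called by fib(m+1) and fib(m+2), so
  N(m) = N(m+1) + N(m+2).
fib(0) is called only by fib(2), so N(0) = N(2).
Walk down from m=51:
  N(51)=1, N(50)=1, N(49)=2, N(48)=3, N(47)=5, N(46)=8, N(45)=13, N(44)=21, N(43)=34, N(42)=55, N(41)=89, N(40)=144, N(39)=233, N(38)=377, N(37)=610, N(36)=987, N(35)=1597, N(34)=2584, N(33)=4181, N(32)=6765, N(31)=10946, N(30)=17711, N(29)=28657, N(28)=46368, N(27)=75025, N(26)=121393, N(25)=196418, N(24)=317811, N(23)=514229, N(22)=832040, N(21)=1346269, N(20)=2178309, N(19)=3524578, N(18)=5702887, N(17)=9227465, N(16)=14930352, N(15)=24157817, N(14)=39088169, N(13)=63245986, N(12)=102334155, N(11)=165580141, N(10)=267914296, N(9)=433494437, N(8)=701408733, N(7)=1134903170, N(6)=1836311903
N(6) = 1836311903
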